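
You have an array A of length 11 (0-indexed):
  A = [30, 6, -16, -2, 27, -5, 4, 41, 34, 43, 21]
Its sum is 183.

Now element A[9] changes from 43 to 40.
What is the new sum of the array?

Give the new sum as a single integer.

Answer: 180

Derivation:
Old value at index 9: 43
New value at index 9: 40
Delta = 40 - 43 = -3
New sum = old_sum + delta = 183 + (-3) = 180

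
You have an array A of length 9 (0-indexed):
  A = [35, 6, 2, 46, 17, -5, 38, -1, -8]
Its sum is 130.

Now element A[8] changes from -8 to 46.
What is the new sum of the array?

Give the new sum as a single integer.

Answer: 184

Derivation:
Old value at index 8: -8
New value at index 8: 46
Delta = 46 - -8 = 54
New sum = old_sum + delta = 130 + (54) = 184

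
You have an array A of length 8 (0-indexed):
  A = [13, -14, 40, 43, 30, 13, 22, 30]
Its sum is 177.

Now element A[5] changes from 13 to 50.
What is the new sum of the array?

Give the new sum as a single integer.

Answer: 214

Derivation:
Old value at index 5: 13
New value at index 5: 50
Delta = 50 - 13 = 37
New sum = old_sum + delta = 177 + (37) = 214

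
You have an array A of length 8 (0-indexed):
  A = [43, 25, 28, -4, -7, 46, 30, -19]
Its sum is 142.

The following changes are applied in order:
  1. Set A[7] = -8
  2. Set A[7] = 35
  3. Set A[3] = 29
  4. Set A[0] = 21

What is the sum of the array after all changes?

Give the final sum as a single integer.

Answer: 207

Derivation:
Initial sum: 142
Change 1: A[7] -19 -> -8, delta = 11, sum = 153
Change 2: A[7] -8 -> 35, delta = 43, sum = 196
Change 3: A[3] -4 -> 29, delta = 33, sum = 229
Change 4: A[0] 43 -> 21, delta = -22, sum = 207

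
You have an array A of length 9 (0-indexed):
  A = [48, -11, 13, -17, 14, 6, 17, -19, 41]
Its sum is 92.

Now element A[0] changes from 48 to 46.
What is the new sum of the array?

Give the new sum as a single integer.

Old value at index 0: 48
New value at index 0: 46
Delta = 46 - 48 = -2
New sum = old_sum + delta = 92 + (-2) = 90

Answer: 90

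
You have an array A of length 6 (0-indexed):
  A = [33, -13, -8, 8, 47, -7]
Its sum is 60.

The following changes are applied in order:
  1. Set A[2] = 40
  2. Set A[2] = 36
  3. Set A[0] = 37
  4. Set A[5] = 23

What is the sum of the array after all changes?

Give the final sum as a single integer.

Initial sum: 60
Change 1: A[2] -8 -> 40, delta = 48, sum = 108
Change 2: A[2] 40 -> 36, delta = -4, sum = 104
Change 3: A[0] 33 -> 37, delta = 4, sum = 108
Change 4: A[5] -7 -> 23, delta = 30, sum = 138

Answer: 138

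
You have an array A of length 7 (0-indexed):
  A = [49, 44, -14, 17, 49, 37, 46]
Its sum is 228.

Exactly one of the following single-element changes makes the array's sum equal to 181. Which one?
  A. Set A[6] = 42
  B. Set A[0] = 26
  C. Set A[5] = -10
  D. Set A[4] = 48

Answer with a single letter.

Option A: A[6] 46->42, delta=-4, new_sum=228+(-4)=224
Option B: A[0] 49->26, delta=-23, new_sum=228+(-23)=205
Option C: A[5] 37->-10, delta=-47, new_sum=228+(-47)=181 <-- matches target
Option D: A[4] 49->48, delta=-1, new_sum=228+(-1)=227

Answer: C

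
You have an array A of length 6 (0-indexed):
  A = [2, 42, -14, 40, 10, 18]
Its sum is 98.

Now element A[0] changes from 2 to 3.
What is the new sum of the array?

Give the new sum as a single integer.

Old value at index 0: 2
New value at index 0: 3
Delta = 3 - 2 = 1
New sum = old_sum + delta = 98 + (1) = 99

Answer: 99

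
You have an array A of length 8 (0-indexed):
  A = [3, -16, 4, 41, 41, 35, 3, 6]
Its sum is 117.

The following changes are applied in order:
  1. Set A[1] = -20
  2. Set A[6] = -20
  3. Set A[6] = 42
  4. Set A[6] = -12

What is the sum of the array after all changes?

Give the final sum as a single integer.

Answer: 98

Derivation:
Initial sum: 117
Change 1: A[1] -16 -> -20, delta = -4, sum = 113
Change 2: A[6] 3 -> -20, delta = -23, sum = 90
Change 3: A[6] -20 -> 42, delta = 62, sum = 152
Change 4: A[6] 42 -> -12, delta = -54, sum = 98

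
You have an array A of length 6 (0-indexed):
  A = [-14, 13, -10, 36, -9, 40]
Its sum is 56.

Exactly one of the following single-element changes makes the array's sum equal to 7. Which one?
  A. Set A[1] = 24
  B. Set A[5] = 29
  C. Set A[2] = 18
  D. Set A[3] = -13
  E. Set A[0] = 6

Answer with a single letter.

Option A: A[1] 13->24, delta=11, new_sum=56+(11)=67
Option B: A[5] 40->29, delta=-11, new_sum=56+(-11)=45
Option C: A[2] -10->18, delta=28, new_sum=56+(28)=84
Option D: A[3] 36->-13, delta=-49, new_sum=56+(-49)=7 <-- matches target
Option E: A[0] -14->6, delta=20, new_sum=56+(20)=76

Answer: D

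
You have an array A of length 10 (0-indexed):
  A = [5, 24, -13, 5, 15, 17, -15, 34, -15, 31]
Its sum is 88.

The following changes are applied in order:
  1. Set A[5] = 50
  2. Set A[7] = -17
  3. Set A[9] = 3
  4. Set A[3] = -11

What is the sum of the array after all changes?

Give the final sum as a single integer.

Initial sum: 88
Change 1: A[5] 17 -> 50, delta = 33, sum = 121
Change 2: A[7] 34 -> -17, delta = -51, sum = 70
Change 3: A[9] 31 -> 3, delta = -28, sum = 42
Change 4: A[3] 5 -> -11, delta = -16, sum = 26

Answer: 26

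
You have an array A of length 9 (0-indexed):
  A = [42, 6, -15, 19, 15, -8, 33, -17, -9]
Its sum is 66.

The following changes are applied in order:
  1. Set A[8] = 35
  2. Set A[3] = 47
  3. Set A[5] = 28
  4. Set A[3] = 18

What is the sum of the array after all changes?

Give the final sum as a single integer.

Initial sum: 66
Change 1: A[8] -9 -> 35, delta = 44, sum = 110
Change 2: A[3] 19 -> 47, delta = 28, sum = 138
Change 3: A[5] -8 -> 28, delta = 36, sum = 174
Change 4: A[3] 47 -> 18, delta = -29, sum = 145

Answer: 145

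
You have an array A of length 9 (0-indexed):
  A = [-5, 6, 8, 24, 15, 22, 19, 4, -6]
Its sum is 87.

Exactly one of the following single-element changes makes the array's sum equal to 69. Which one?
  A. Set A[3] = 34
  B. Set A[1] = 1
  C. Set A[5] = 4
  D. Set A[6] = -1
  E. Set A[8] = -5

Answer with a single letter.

Option A: A[3] 24->34, delta=10, new_sum=87+(10)=97
Option B: A[1] 6->1, delta=-5, new_sum=87+(-5)=82
Option C: A[5] 22->4, delta=-18, new_sum=87+(-18)=69 <-- matches target
Option D: A[6] 19->-1, delta=-20, new_sum=87+(-20)=67
Option E: A[8] -6->-5, delta=1, new_sum=87+(1)=88

Answer: C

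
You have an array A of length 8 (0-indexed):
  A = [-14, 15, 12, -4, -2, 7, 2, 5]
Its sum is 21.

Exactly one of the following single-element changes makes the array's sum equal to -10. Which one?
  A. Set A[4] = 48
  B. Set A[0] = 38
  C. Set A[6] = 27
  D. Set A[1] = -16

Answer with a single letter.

Answer: D

Derivation:
Option A: A[4] -2->48, delta=50, new_sum=21+(50)=71
Option B: A[0] -14->38, delta=52, new_sum=21+(52)=73
Option C: A[6] 2->27, delta=25, new_sum=21+(25)=46
Option D: A[1] 15->-16, delta=-31, new_sum=21+(-31)=-10 <-- matches target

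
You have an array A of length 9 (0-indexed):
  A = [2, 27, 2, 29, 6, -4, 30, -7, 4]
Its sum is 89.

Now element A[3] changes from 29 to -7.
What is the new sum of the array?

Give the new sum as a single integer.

Old value at index 3: 29
New value at index 3: -7
Delta = -7 - 29 = -36
New sum = old_sum + delta = 89 + (-36) = 53

Answer: 53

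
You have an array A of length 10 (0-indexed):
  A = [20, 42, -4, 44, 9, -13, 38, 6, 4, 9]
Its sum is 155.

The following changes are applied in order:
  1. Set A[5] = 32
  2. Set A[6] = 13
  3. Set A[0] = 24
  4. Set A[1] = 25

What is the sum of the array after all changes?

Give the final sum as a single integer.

Answer: 162

Derivation:
Initial sum: 155
Change 1: A[5] -13 -> 32, delta = 45, sum = 200
Change 2: A[6] 38 -> 13, delta = -25, sum = 175
Change 3: A[0] 20 -> 24, delta = 4, sum = 179
Change 4: A[1] 42 -> 25, delta = -17, sum = 162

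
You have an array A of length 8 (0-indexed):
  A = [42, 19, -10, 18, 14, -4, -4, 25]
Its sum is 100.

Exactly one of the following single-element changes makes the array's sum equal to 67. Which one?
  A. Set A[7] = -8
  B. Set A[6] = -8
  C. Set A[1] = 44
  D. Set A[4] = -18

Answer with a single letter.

Answer: A

Derivation:
Option A: A[7] 25->-8, delta=-33, new_sum=100+(-33)=67 <-- matches target
Option B: A[6] -4->-8, delta=-4, new_sum=100+(-4)=96
Option C: A[1] 19->44, delta=25, new_sum=100+(25)=125
Option D: A[4] 14->-18, delta=-32, new_sum=100+(-32)=68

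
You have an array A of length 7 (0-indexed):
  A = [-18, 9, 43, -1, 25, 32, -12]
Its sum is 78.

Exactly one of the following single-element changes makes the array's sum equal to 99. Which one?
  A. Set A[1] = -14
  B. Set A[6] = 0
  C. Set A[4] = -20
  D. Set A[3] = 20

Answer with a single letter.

Answer: D

Derivation:
Option A: A[1] 9->-14, delta=-23, new_sum=78+(-23)=55
Option B: A[6] -12->0, delta=12, new_sum=78+(12)=90
Option C: A[4] 25->-20, delta=-45, new_sum=78+(-45)=33
Option D: A[3] -1->20, delta=21, new_sum=78+(21)=99 <-- matches target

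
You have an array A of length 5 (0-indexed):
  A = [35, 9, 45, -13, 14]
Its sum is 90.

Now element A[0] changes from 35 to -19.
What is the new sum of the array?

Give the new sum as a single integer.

Old value at index 0: 35
New value at index 0: -19
Delta = -19 - 35 = -54
New sum = old_sum + delta = 90 + (-54) = 36

Answer: 36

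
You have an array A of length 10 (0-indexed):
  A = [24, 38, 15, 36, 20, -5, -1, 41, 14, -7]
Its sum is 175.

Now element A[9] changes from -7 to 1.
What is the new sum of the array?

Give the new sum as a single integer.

Old value at index 9: -7
New value at index 9: 1
Delta = 1 - -7 = 8
New sum = old_sum + delta = 175 + (8) = 183

Answer: 183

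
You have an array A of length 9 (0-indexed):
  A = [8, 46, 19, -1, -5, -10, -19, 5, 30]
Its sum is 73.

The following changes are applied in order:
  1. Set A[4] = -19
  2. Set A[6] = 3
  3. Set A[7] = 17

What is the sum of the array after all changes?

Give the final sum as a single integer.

Answer: 93

Derivation:
Initial sum: 73
Change 1: A[4] -5 -> -19, delta = -14, sum = 59
Change 2: A[6] -19 -> 3, delta = 22, sum = 81
Change 3: A[7] 5 -> 17, delta = 12, sum = 93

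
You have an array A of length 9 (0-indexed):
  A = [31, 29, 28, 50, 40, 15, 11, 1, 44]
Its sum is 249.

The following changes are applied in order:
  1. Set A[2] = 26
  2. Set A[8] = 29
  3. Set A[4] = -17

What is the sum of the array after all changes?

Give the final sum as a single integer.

Answer: 175

Derivation:
Initial sum: 249
Change 1: A[2] 28 -> 26, delta = -2, sum = 247
Change 2: A[8] 44 -> 29, delta = -15, sum = 232
Change 3: A[4] 40 -> -17, delta = -57, sum = 175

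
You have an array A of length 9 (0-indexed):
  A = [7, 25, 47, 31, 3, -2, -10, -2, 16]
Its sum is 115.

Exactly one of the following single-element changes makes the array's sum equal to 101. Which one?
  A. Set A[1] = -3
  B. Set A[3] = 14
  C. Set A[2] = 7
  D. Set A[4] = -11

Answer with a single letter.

Answer: D

Derivation:
Option A: A[1] 25->-3, delta=-28, new_sum=115+(-28)=87
Option B: A[3] 31->14, delta=-17, new_sum=115+(-17)=98
Option C: A[2] 47->7, delta=-40, new_sum=115+(-40)=75
Option D: A[4] 3->-11, delta=-14, new_sum=115+(-14)=101 <-- matches target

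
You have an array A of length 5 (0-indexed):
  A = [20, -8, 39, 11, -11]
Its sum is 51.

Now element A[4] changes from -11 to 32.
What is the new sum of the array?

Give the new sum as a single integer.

Old value at index 4: -11
New value at index 4: 32
Delta = 32 - -11 = 43
New sum = old_sum + delta = 51 + (43) = 94

Answer: 94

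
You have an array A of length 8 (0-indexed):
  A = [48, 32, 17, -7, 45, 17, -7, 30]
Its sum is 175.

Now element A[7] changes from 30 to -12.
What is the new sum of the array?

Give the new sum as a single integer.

Answer: 133

Derivation:
Old value at index 7: 30
New value at index 7: -12
Delta = -12 - 30 = -42
New sum = old_sum + delta = 175 + (-42) = 133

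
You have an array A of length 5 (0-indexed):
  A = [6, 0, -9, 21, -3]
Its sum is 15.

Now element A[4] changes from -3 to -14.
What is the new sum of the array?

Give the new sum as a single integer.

Old value at index 4: -3
New value at index 4: -14
Delta = -14 - -3 = -11
New sum = old_sum + delta = 15 + (-11) = 4

Answer: 4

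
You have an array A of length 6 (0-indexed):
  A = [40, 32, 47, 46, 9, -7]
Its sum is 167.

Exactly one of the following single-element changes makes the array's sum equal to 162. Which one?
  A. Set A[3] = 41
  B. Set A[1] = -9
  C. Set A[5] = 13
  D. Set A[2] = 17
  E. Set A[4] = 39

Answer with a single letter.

Answer: A

Derivation:
Option A: A[3] 46->41, delta=-5, new_sum=167+(-5)=162 <-- matches target
Option B: A[1] 32->-9, delta=-41, new_sum=167+(-41)=126
Option C: A[5] -7->13, delta=20, new_sum=167+(20)=187
Option D: A[2] 47->17, delta=-30, new_sum=167+(-30)=137
Option E: A[4] 9->39, delta=30, new_sum=167+(30)=197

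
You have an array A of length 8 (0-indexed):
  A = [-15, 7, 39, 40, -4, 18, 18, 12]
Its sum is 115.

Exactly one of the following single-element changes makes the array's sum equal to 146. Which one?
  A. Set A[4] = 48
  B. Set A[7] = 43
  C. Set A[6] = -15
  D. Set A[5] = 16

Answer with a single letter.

Answer: B

Derivation:
Option A: A[4] -4->48, delta=52, new_sum=115+(52)=167
Option B: A[7] 12->43, delta=31, new_sum=115+(31)=146 <-- matches target
Option C: A[6] 18->-15, delta=-33, new_sum=115+(-33)=82
Option D: A[5] 18->16, delta=-2, new_sum=115+(-2)=113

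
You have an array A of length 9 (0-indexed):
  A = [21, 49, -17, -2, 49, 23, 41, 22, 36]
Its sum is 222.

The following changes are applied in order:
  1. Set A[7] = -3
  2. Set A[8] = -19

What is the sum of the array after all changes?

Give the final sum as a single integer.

Initial sum: 222
Change 1: A[7] 22 -> -3, delta = -25, sum = 197
Change 2: A[8] 36 -> -19, delta = -55, sum = 142

Answer: 142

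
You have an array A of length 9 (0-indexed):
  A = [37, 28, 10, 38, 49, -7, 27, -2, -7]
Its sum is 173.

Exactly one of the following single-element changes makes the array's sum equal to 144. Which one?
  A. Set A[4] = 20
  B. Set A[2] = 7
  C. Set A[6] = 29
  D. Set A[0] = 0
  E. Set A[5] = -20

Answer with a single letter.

Option A: A[4] 49->20, delta=-29, new_sum=173+(-29)=144 <-- matches target
Option B: A[2] 10->7, delta=-3, new_sum=173+(-3)=170
Option C: A[6] 27->29, delta=2, new_sum=173+(2)=175
Option D: A[0] 37->0, delta=-37, new_sum=173+(-37)=136
Option E: A[5] -7->-20, delta=-13, new_sum=173+(-13)=160

Answer: A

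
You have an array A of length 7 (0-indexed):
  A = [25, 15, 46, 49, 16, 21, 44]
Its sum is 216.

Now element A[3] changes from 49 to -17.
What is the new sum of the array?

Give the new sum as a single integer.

Old value at index 3: 49
New value at index 3: -17
Delta = -17 - 49 = -66
New sum = old_sum + delta = 216 + (-66) = 150

Answer: 150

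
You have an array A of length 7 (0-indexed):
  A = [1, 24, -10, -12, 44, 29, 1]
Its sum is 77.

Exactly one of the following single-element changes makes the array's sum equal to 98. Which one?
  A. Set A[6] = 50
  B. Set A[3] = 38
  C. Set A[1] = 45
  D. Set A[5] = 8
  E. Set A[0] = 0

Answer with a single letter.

Option A: A[6] 1->50, delta=49, new_sum=77+(49)=126
Option B: A[3] -12->38, delta=50, new_sum=77+(50)=127
Option C: A[1] 24->45, delta=21, new_sum=77+(21)=98 <-- matches target
Option D: A[5] 29->8, delta=-21, new_sum=77+(-21)=56
Option E: A[0] 1->0, delta=-1, new_sum=77+(-1)=76

Answer: C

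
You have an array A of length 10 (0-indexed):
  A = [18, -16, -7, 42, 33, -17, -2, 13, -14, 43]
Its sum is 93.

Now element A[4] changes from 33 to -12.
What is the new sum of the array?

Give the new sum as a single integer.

Old value at index 4: 33
New value at index 4: -12
Delta = -12 - 33 = -45
New sum = old_sum + delta = 93 + (-45) = 48

Answer: 48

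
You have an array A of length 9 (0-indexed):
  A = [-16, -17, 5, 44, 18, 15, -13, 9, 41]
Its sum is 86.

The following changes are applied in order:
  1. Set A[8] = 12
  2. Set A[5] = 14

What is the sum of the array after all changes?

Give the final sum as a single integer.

Initial sum: 86
Change 1: A[8] 41 -> 12, delta = -29, sum = 57
Change 2: A[5] 15 -> 14, delta = -1, sum = 56

Answer: 56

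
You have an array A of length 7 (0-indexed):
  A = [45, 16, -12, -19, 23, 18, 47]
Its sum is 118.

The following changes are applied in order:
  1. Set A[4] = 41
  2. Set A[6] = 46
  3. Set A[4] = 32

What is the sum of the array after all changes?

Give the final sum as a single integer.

Initial sum: 118
Change 1: A[4] 23 -> 41, delta = 18, sum = 136
Change 2: A[6] 47 -> 46, delta = -1, sum = 135
Change 3: A[4] 41 -> 32, delta = -9, sum = 126

Answer: 126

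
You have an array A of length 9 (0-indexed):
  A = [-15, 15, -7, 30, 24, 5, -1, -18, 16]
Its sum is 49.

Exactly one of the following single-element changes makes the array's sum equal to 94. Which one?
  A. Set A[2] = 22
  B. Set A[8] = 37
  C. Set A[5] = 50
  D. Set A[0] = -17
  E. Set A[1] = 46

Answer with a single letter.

Option A: A[2] -7->22, delta=29, new_sum=49+(29)=78
Option B: A[8] 16->37, delta=21, new_sum=49+(21)=70
Option C: A[5] 5->50, delta=45, new_sum=49+(45)=94 <-- matches target
Option D: A[0] -15->-17, delta=-2, new_sum=49+(-2)=47
Option E: A[1] 15->46, delta=31, new_sum=49+(31)=80

Answer: C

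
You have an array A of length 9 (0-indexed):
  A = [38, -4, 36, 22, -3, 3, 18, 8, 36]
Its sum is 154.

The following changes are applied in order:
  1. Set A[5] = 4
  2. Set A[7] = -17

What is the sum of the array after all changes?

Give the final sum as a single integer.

Initial sum: 154
Change 1: A[5] 3 -> 4, delta = 1, sum = 155
Change 2: A[7] 8 -> -17, delta = -25, sum = 130

Answer: 130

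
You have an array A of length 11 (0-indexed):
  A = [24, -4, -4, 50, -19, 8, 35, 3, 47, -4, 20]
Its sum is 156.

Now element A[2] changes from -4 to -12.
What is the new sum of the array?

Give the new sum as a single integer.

Answer: 148

Derivation:
Old value at index 2: -4
New value at index 2: -12
Delta = -12 - -4 = -8
New sum = old_sum + delta = 156 + (-8) = 148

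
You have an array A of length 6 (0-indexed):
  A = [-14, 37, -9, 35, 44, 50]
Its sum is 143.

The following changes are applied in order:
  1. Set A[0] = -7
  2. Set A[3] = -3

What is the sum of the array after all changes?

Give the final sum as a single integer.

Initial sum: 143
Change 1: A[0] -14 -> -7, delta = 7, sum = 150
Change 2: A[3] 35 -> -3, delta = -38, sum = 112

Answer: 112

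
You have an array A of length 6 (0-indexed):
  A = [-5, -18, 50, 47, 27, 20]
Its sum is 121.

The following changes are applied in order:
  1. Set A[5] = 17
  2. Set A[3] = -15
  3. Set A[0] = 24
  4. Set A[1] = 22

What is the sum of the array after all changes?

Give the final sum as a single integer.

Answer: 125

Derivation:
Initial sum: 121
Change 1: A[5] 20 -> 17, delta = -3, sum = 118
Change 2: A[3] 47 -> -15, delta = -62, sum = 56
Change 3: A[0] -5 -> 24, delta = 29, sum = 85
Change 4: A[1] -18 -> 22, delta = 40, sum = 125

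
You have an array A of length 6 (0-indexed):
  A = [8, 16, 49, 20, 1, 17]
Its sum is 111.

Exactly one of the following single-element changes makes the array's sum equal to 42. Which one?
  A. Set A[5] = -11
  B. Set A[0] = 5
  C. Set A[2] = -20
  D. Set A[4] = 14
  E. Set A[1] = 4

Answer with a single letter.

Answer: C

Derivation:
Option A: A[5] 17->-11, delta=-28, new_sum=111+(-28)=83
Option B: A[0] 8->5, delta=-3, new_sum=111+(-3)=108
Option C: A[2] 49->-20, delta=-69, new_sum=111+(-69)=42 <-- matches target
Option D: A[4] 1->14, delta=13, new_sum=111+(13)=124
Option E: A[1] 16->4, delta=-12, new_sum=111+(-12)=99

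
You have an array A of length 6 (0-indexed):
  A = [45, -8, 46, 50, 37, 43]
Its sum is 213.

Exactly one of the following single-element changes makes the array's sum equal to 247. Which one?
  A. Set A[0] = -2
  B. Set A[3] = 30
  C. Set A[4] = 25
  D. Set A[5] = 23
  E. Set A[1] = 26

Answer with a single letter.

Option A: A[0] 45->-2, delta=-47, new_sum=213+(-47)=166
Option B: A[3] 50->30, delta=-20, new_sum=213+(-20)=193
Option C: A[4] 37->25, delta=-12, new_sum=213+(-12)=201
Option D: A[5] 43->23, delta=-20, new_sum=213+(-20)=193
Option E: A[1] -8->26, delta=34, new_sum=213+(34)=247 <-- matches target

Answer: E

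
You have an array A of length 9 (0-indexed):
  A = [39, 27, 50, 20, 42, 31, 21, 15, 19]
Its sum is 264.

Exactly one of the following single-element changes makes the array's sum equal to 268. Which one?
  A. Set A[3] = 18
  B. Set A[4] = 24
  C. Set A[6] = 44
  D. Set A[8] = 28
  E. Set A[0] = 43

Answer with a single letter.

Option A: A[3] 20->18, delta=-2, new_sum=264+(-2)=262
Option B: A[4] 42->24, delta=-18, new_sum=264+(-18)=246
Option C: A[6] 21->44, delta=23, new_sum=264+(23)=287
Option D: A[8] 19->28, delta=9, new_sum=264+(9)=273
Option E: A[0] 39->43, delta=4, new_sum=264+(4)=268 <-- matches target

Answer: E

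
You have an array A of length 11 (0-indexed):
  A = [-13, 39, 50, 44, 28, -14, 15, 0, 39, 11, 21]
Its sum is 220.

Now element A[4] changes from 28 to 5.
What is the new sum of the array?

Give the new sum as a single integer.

Answer: 197

Derivation:
Old value at index 4: 28
New value at index 4: 5
Delta = 5 - 28 = -23
New sum = old_sum + delta = 220 + (-23) = 197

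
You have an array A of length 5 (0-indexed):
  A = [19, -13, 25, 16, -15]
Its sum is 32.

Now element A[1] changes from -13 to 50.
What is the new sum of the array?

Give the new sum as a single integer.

Old value at index 1: -13
New value at index 1: 50
Delta = 50 - -13 = 63
New sum = old_sum + delta = 32 + (63) = 95

Answer: 95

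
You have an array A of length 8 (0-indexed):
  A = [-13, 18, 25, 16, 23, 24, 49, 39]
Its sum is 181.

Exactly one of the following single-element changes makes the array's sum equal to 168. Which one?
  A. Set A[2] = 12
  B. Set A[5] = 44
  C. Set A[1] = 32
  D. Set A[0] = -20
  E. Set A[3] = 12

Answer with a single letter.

Answer: A

Derivation:
Option A: A[2] 25->12, delta=-13, new_sum=181+(-13)=168 <-- matches target
Option B: A[5] 24->44, delta=20, new_sum=181+(20)=201
Option C: A[1] 18->32, delta=14, new_sum=181+(14)=195
Option D: A[0] -13->-20, delta=-7, new_sum=181+(-7)=174
Option E: A[3] 16->12, delta=-4, new_sum=181+(-4)=177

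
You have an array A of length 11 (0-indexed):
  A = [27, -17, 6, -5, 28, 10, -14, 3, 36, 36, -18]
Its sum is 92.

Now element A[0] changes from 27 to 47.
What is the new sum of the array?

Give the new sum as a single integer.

Answer: 112

Derivation:
Old value at index 0: 27
New value at index 0: 47
Delta = 47 - 27 = 20
New sum = old_sum + delta = 92 + (20) = 112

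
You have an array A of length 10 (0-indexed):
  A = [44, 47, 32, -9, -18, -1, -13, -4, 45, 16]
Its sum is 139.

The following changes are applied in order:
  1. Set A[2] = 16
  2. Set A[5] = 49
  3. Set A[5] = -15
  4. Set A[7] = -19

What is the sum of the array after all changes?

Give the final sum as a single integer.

Initial sum: 139
Change 1: A[2] 32 -> 16, delta = -16, sum = 123
Change 2: A[5] -1 -> 49, delta = 50, sum = 173
Change 3: A[5] 49 -> -15, delta = -64, sum = 109
Change 4: A[7] -4 -> -19, delta = -15, sum = 94

Answer: 94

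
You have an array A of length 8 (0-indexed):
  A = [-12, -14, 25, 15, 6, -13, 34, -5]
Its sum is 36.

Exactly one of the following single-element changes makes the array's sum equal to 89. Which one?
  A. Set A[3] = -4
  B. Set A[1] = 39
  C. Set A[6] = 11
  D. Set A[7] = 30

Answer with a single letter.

Answer: B

Derivation:
Option A: A[3] 15->-4, delta=-19, new_sum=36+(-19)=17
Option B: A[1] -14->39, delta=53, new_sum=36+(53)=89 <-- matches target
Option C: A[6] 34->11, delta=-23, new_sum=36+(-23)=13
Option D: A[7] -5->30, delta=35, new_sum=36+(35)=71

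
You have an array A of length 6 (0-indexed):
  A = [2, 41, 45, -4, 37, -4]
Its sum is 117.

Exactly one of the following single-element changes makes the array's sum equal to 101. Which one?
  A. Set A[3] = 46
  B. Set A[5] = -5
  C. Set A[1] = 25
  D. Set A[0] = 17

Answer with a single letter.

Answer: C

Derivation:
Option A: A[3] -4->46, delta=50, new_sum=117+(50)=167
Option B: A[5] -4->-5, delta=-1, new_sum=117+(-1)=116
Option C: A[1] 41->25, delta=-16, new_sum=117+(-16)=101 <-- matches target
Option D: A[0] 2->17, delta=15, new_sum=117+(15)=132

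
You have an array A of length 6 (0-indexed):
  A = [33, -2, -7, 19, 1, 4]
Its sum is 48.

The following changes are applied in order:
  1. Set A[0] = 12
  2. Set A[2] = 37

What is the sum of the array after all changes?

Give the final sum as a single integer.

Answer: 71

Derivation:
Initial sum: 48
Change 1: A[0] 33 -> 12, delta = -21, sum = 27
Change 2: A[2] -7 -> 37, delta = 44, sum = 71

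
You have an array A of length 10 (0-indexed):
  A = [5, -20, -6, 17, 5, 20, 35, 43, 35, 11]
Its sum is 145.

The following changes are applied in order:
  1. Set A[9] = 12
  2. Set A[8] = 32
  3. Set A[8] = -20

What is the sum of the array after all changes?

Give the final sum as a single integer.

Answer: 91

Derivation:
Initial sum: 145
Change 1: A[9] 11 -> 12, delta = 1, sum = 146
Change 2: A[8] 35 -> 32, delta = -3, sum = 143
Change 3: A[8] 32 -> -20, delta = -52, sum = 91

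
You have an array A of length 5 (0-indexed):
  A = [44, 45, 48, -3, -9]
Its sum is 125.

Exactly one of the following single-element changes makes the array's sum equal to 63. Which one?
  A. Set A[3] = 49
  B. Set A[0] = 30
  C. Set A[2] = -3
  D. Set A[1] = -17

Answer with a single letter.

Answer: D

Derivation:
Option A: A[3] -3->49, delta=52, new_sum=125+(52)=177
Option B: A[0] 44->30, delta=-14, new_sum=125+(-14)=111
Option C: A[2] 48->-3, delta=-51, new_sum=125+(-51)=74
Option D: A[1] 45->-17, delta=-62, new_sum=125+(-62)=63 <-- matches target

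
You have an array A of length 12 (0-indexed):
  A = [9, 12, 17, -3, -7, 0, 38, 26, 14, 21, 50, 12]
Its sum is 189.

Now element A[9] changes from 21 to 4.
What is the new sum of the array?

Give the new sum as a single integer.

Old value at index 9: 21
New value at index 9: 4
Delta = 4 - 21 = -17
New sum = old_sum + delta = 189 + (-17) = 172

Answer: 172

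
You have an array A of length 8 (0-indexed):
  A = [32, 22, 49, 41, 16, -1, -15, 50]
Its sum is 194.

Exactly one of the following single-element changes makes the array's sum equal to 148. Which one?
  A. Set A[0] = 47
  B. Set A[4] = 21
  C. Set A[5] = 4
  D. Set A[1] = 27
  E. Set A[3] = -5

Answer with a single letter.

Answer: E

Derivation:
Option A: A[0] 32->47, delta=15, new_sum=194+(15)=209
Option B: A[4] 16->21, delta=5, new_sum=194+(5)=199
Option C: A[5] -1->4, delta=5, new_sum=194+(5)=199
Option D: A[1] 22->27, delta=5, new_sum=194+(5)=199
Option E: A[3] 41->-5, delta=-46, new_sum=194+(-46)=148 <-- matches target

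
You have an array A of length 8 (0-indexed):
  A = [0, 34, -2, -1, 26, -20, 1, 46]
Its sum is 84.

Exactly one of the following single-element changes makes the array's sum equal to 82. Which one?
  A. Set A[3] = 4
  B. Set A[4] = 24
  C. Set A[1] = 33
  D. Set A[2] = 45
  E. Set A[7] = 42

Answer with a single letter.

Answer: B

Derivation:
Option A: A[3] -1->4, delta=5, new_sum=84+(5)=89
Option B: A[4] 26->24, delta=-2, new_sum=84+(-2)=82 <-- matches target
Option C: A[1] 34->33, delta=-1, new_sum=84+(-1)=83
Option D: A[2] -2->45, delta=47, new_sum=84+(47)=131
Option E: A[7] 46->42, delta=-4, new_sum=84+(-4)=80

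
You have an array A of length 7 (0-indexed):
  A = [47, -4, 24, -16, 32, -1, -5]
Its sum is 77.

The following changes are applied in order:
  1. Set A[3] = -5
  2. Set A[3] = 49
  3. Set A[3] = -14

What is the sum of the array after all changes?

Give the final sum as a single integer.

Initial sum: 77
Change 1: A[3] -16 -> -5, delta = 11, sum = 88
Change 2: A[3] -5 -> 49, delta = 54, sum = 142
Change 3: A[3] 49 -> -14, delta = -63, sum = 79

Answer: 79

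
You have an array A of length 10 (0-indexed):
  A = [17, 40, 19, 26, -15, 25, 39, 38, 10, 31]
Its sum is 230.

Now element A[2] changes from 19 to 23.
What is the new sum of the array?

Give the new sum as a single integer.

Answer: 234

Derivation:
Old value at index 2: 19
New value at index 2: 23
Delta = 23 - 19 = 4
New sum = old_sum + delta = 230 + (4) = 234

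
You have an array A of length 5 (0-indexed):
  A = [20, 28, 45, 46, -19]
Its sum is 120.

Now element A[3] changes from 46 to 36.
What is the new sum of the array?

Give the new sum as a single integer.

Old value at index 3: 46
New value at index 3: 36
Delta = 36 - 46 = -10
New sum = old_sum + delta = 120 + (-10) = 110

Answer: 110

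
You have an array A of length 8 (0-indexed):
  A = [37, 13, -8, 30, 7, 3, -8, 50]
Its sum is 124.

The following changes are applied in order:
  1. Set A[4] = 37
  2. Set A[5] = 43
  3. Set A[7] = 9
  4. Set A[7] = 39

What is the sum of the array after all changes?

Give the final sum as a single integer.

Initial sum: 124
Change 1: A[4] 7 -> 37, delta = 30, sum = 154
Change 2: A[5] 3 -> 43, delta = 40, sum = 194
Change 3: A[7] 50 -> 9, delta = -41, sum = 153
Change 4: A[7] 9 -> 39, delta = 30, sum = 183

Answer: 183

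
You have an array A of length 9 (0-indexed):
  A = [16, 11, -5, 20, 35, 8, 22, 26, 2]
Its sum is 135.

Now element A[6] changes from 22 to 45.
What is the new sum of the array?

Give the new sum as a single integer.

Answer: 158

Derivation:
Old value at index 6: 22
New value at index 6: 45
Delta = 45 - 22 = 23
New sum = old_sum + delta = 135 + (23) = 158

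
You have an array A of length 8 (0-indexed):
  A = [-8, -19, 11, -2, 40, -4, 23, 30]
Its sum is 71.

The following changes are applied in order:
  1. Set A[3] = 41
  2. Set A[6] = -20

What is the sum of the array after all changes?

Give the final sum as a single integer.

Initial sum: 71
Change 1: A[3] -2 -> 41, delta = 43, sum = 114
Change 2: A[6] 23 -> -20, delta = -43, sum = 71

Answer: 71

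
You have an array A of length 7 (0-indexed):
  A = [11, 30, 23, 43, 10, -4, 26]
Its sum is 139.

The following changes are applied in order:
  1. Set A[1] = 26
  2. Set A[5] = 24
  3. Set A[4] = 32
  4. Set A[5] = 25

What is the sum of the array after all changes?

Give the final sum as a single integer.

Answer: 186

Derivation:
Initial sum: 139
Change 1: A[1] 30 -> 26, delta = -4, sum = 135
Change 2: A[5] -4 -> 24, delta = 28, sum = 163
Change 3: A[4] 10 -> 32, delta = 22, sum = 185
Change 4: A[5] 24 -> 25, delta = 1, sum = 186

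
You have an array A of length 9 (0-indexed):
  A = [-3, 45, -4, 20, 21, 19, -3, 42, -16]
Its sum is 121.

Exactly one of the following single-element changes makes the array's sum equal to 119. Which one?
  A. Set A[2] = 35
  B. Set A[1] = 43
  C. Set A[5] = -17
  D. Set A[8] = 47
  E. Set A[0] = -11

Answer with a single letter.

Answer: B

Derivation:
Option A: A[2] -4->35, delta=39, new_sum=121+(39)=160
Option B: A[1] 45->43, delta=-2, new_sum=121+(-2)=119 <-- matches target
Option C: A[5] 19->-17, delta=-36, new_sum=121+(-36)=85
Option D: A[8] -16->47, delta=63, new_sum=121+(63)=184
Option E: A[0] -3->-11, delta=-8, new_sum=121+(-8)=113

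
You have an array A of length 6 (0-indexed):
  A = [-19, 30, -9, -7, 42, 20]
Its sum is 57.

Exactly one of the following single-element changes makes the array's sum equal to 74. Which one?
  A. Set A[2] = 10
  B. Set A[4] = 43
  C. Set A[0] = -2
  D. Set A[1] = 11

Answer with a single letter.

Answer: C

Derivation:
Option A: A[2] -9->10, delta=19, new_sum=57+(19)=76
Option B: A[4] 42->43, delta=1, new_sum=57+(1)=58
Option C: A[0] -19->-2, delta=17, new_sum=57+(17)=74 <-- matches target
Option D: A[1] 30->11, delta=-19, new_sum=57+(-19)=38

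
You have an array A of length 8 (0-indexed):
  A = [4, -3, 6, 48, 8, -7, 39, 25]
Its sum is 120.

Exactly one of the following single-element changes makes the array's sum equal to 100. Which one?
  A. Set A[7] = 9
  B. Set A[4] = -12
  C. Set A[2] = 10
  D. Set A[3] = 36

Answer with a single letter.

Answer: B

Derivation:
Option A: A[7] 25->9, delta=-16, new_sum=120+(-16)=104
Option B: A[4] 8->-12, delta=-20, new_sum=120+(-20)=100 <-- matches target
Option C: A[2] 6->10, delta=4, new_sum=120+(4)=124
Option D: A[3] 48->36, delta=-12, new_sum=120+(-12)=108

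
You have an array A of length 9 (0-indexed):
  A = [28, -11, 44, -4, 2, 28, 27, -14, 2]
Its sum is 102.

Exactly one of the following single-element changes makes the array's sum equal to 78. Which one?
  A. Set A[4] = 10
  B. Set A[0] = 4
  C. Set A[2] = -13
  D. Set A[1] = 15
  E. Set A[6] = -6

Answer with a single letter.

Option A: A[4] 2->10, delta=8, new_sum=102+(8)=110
Option B: A[0] 28->4, delta=-24, new_sum=102+(-24)=78 <-- matches target
Option C: A[2] 44->-13, delta=-57, new_sum=102+(-57)=45
Option D: A[1] -11->15, delta=26, new_sum=102+(26)=128
Option E: A[6] 27->-6, delta=-33, new_sum=102+(-33)=69

Answer: B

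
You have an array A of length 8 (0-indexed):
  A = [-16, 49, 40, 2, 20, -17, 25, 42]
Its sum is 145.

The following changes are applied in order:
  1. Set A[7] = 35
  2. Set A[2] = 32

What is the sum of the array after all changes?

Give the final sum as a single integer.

Initial sum: 145
Change 1: A[7] 42 -> 35, delta = -7, sum = 138
Change 2: A[2] 40 -> 32, delta = -8, sum = 130

Answer: 130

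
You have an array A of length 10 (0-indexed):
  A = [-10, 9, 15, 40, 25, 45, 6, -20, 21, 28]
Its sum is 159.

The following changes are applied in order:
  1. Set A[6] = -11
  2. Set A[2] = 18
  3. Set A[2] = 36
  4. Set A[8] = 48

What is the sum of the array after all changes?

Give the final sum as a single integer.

Initial sum: 159
Change 1: A[6] 6 -> -11, delta = -17, sum = 142
Change 2: A[2] 15 -> 18, delta = 3, sum = 145
Change 3: A[2] 18 -> 36, delta = 18, sum = 163
Change 4: A[8] 21 -> 48, delta = 27, sum = 190

Answer: 190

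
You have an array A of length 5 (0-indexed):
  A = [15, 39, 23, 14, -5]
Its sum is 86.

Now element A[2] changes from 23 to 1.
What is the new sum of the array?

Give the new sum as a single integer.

Old value at index 2: 23
New value at index 2: 1
Delta = 1 - 23 = -22
New sum = old_sum + delta = 86 + (-22) = 64

Answer: 64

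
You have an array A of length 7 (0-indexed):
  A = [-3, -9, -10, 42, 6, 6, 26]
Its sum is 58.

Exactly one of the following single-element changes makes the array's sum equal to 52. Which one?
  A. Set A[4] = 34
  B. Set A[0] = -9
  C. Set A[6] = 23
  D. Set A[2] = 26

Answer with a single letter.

Option A: A[4] 6->34, delta=28, new_sum=58+(28)=86
Option B: A[0] -3->-9, delta=-6, new_sum=58+(-6)=52 <-- matches target
Option C: A[6] 26->23, delta=-3, new_sum=58+(-3)=55
Option D: A[2] -10->26, delta=36, new_sum=58+(36)=94

Answer: B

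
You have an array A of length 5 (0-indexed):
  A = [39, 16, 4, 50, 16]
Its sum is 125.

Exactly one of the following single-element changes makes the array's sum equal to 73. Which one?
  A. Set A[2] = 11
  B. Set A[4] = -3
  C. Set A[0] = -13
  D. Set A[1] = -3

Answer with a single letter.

Answer: C

Derivation:
Option A: A[2] 4->11, delta=7, new_sum=125+(7)=132
Option B: A[4] 16->-3, delta=-19, new_sum=125+(-19)=106
Option C: A[0] 39->-13, delta=-52, new_sum=125+(-52)=73 <-- matches target
Option D: A[1] 16->-3, delta=-19, new_sum=125+(-19)=106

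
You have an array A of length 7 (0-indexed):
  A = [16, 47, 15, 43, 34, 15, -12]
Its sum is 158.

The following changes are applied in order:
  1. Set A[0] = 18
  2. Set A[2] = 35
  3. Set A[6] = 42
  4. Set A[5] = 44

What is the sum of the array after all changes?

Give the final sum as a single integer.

Answer: 263

Derivation:
Initial sum: 158
Change 1: A[0] 16 -> 18, delta = 2, sum = 160
Change 2: A[2] 15 -> 35, delta = 20, sum = 180
Change 3: A[6] -12 -> 42, delta = 54, sum = 234
Change 4: A[5] 15 -> 44, delta = 29, sum = 263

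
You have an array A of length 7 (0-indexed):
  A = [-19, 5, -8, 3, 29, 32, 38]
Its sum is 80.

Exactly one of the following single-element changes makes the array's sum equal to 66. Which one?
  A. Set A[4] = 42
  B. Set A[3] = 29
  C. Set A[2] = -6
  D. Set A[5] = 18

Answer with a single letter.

Option A: A[4] 29->42, delta=13, new_sum=80+(13)=93
Option B: A[3] 3->29, delta=26, new_sum=80+(26)=106
Option C: A[2] -8->-6, delta=2, new_sum=80+(2)=82
Option D: A[5] 32->18, delta=-14, new_sum=80+(-14)=66 <-- matches target

Answer: D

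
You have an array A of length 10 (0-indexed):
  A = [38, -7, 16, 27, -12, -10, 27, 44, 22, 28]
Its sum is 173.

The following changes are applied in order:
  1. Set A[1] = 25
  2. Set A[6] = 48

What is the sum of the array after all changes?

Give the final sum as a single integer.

Answer: 226

Derivation:
Initial sum: 173
Change 1: A[1] -7 -> 25, delta = 32, sum = 205
Change 2: A[6] 27 -> 48, delta = 21, sum = 226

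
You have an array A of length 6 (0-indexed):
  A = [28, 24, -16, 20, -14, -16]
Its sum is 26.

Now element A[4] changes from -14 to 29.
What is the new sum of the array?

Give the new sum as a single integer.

Old value at index 4: -14
New value at index 4: 29
Delta = 29 - -14 = 43
New sum = old_sum + delta = 26 + (43) = 69

Answer: 69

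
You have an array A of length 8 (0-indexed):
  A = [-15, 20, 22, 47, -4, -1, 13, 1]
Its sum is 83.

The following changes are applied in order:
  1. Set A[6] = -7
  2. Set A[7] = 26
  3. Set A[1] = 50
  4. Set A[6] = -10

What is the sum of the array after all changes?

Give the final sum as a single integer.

Initial sum: 83
Change 1: A[6] 13 -> -7, delta = -20, sum = 63
Change 2: A[7] 1 -> 26, delta = 25, sum = 88
Change 3: A[1] 20 -> 50, delta = 30, sum = 118
Change 4: A[6] -7 -> -10, delta = -3, sum = 115

Answer: 115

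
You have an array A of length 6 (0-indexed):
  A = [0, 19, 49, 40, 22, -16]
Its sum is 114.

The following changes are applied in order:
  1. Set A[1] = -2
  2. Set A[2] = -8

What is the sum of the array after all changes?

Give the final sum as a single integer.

Initial sum: 114
Change 1: A[1] 19 -> -2, delta = -21, sum = 93
Change 2: A[2] 49 -> -8, delta = -57, sum = 36

Answer: 36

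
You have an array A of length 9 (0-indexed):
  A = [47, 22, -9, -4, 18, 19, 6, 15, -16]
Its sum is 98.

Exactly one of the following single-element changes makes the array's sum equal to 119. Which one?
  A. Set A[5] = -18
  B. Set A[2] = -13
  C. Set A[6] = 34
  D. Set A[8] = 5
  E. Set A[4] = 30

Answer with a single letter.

Answer: D

Derivation:
Option A: A[5] 19->-18, delta=-37, new_sum=98+(-37)=61
Option B: A[2] -9->-13, delta=-4, new_sum=98+(-4)=94
Option C: A[6] 6->34, delta=28, new_sum=98+(28)=126
Option D: A[8] -16->5, delta=21, new_sum=98+(21)=119 <-- matches target
Option E: A[4] 18->30, delta=12, new_sum=98+(12)=110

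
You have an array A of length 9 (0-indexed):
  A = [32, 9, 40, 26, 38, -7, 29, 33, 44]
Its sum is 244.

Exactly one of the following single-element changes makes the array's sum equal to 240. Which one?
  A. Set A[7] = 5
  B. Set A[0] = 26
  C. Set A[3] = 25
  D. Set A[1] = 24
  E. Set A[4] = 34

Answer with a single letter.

Option A: A[7] 33->5, delta=-28, new_sum=244+(-28)=216
Option B: A[0] 32->26, delta=-6, new_sum=244+(-6)=238
Option C: A[3] 26->25, delta=-1, new_sum=244+(-1)=243
Option D: A[1] 9->24, delta=15, new_sum=244+(15)=259
Option E: A[4] 38->34, delta=-4, new_sum=244+(-4)=240 <-- matches target

Answer: E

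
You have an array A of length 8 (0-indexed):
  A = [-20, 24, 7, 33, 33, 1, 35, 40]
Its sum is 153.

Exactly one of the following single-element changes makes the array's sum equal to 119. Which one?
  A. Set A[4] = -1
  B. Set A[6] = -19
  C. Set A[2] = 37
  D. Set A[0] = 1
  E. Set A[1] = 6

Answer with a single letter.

Answer: A

Derivation:
Option A: A[4] 33->-1, delta=-34, new_sum=153+(-34)=119 <-- matches target
Option B: A[6] 35->-19, delta=-54, new_sum=153+(-54)=99
Option C: A[2] 7->37, delta=30, new_sum=153+(30)=183
Option D: A[0] -20->1, delta=21, new_sum=153+(21)=174
Option E: A[1] 24->6, delta=-18, new_sum=153+(-18)=135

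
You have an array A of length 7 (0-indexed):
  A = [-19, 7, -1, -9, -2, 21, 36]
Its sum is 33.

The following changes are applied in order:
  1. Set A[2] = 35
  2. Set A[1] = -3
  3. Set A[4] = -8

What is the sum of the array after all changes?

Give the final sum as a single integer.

Initial sum: 33
Change 1: A[2] -1 -> 35, delta = 36, sum = 69
Change 2: A[1] 7 -> -3, delta = -10, sum = 59
Change 3: A[4] -2 -> -8, delta = -6, sum = 53

Answer: 53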